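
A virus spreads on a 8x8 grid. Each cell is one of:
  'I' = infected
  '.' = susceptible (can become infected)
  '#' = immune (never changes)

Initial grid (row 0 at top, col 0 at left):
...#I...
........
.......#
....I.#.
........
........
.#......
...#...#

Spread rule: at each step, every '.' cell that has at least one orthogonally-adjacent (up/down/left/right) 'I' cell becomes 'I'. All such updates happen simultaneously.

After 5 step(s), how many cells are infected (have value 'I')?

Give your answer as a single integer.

Step 0 (initial): 2 infected
Step 1: +6 new -> 8 infected
Step 2: +9 new -> 17 infected
Step 3: +11 new -> 28 infected
Step 4: +12 new -> 40 infected
Step 5: +10 new -> 50 infected

Answer: 50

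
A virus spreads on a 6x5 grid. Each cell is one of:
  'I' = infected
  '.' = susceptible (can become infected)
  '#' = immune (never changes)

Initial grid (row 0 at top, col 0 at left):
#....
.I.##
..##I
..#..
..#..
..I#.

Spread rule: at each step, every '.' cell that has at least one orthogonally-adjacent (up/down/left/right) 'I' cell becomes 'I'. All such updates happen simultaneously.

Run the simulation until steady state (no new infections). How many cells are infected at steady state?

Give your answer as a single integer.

Answer: 22

Derivation:
Step 0 (initial): 3 infected
Step 1: +6 new -> 9 infected
Step 2: +7 new -> 16 infected
Step 3: +5 new -> 21 infected
Step 4: +1 new -> 22 infected
Step 5: +0 new -> 22 infected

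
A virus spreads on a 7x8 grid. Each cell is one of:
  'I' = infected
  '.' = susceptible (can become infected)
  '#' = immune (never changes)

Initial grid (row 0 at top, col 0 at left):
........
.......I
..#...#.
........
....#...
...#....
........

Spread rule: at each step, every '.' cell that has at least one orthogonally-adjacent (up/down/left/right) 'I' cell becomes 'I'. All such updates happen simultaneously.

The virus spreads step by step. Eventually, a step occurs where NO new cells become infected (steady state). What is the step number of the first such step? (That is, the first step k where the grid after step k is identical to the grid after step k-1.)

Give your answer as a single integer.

Step 0 (initial): 1 infected
Step 1: +3 new -> 4 infected
Step 2: +3 new -> 7 infected
Step 3: +5 new -> 12 infected
Step 4: +6 new -> 18 infected
Step 5: +7 new -> 25 infected
Step 6: +5 new -> 30 infected
Step 7: +7 new -> 37 infected
Step 8: +5 new -> 42 infected
Step 9: +4 new -> 46 infected
Step 10: +3 new -> 49 infected
Step 11: +2 new -> 51 infected
Step 12: +1 new -> 52 infected
Step 13: +0 new -> 52 infected

Answer: 13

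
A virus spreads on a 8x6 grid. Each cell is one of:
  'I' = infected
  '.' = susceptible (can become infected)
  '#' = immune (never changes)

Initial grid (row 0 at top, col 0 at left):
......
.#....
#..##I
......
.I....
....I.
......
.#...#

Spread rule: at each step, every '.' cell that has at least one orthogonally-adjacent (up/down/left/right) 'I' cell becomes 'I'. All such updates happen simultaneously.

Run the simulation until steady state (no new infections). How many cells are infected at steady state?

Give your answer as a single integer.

Step 0 (initial): 3 infected
Step 1: +10 new -> 13 infected
Step 2: +14 new -> 27 infected
Step 3: +7 new -> 34 infected
Step 4: +4 new -> 38 infected
Step 5: +1 new -> 39 infected
Step 6: +1 new -> 40 infected
Step 7: +1 new -> 41 infected
Step 8: +1 new -> 42 infected
Step 9: +0 new -> 42 infected

Answer: 42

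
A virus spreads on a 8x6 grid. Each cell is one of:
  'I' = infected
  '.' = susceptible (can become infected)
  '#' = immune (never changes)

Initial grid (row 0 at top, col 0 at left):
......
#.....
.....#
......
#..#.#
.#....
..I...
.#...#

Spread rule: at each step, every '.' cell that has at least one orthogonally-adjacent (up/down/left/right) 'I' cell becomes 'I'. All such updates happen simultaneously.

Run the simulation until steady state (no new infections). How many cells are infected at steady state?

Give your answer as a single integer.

Answer: 40

Derivation:
Step 0 (initial): 1 infected
Step 1: +4 new -> 5 infected
Step 2: +5 new -> 10 infected
Step 3: +7 new -> 17 infected
Step 4: +5 new -> 22 infected
Step 5: +5 new -> 27 infected
Step 6: +6 new -> 33 infected
Step 7: +3 new -> 36 infected
Step 8: +3 new -> 39 infected
Step 9: +1 new -> 40 infected
Step 10: +0 new -> 40 infected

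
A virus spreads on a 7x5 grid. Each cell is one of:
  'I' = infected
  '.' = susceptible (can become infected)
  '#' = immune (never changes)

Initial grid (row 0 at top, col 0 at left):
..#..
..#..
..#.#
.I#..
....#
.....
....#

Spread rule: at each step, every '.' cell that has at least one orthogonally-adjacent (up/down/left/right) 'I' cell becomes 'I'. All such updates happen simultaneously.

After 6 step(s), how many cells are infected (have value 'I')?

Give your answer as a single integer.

Answer: 25

Derivation:
Step 0 (initial): 1 infected
Step 1: +3 new -> 4 infected
Step 2: +5 new -> 9 infected
Step 3: +6 new -> 15 infected
Step 4: +5 new -> 20 infected
Step 5: +4 new -> 24 infected
Step 6: +1 new -> 25 infected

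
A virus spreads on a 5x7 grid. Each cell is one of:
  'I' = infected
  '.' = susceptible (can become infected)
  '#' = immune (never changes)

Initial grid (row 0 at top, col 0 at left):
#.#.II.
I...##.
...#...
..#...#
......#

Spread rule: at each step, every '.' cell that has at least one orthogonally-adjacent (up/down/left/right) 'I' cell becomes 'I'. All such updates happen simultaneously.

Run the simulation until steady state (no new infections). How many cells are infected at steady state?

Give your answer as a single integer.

Step 0 (initial): 3 infected
Step 1: +4 new -> 7 infected
Step 2: +6 new -> 13 infected
Step 3: +4 new -> 17 infected
Step 4: +2 new -> 19 infected
Step 5: +3 new -> 22 infected
Step 6: +3 new -> 25 infected
Step 7: +2 new -> 27 infected
Step 8: +0 new -> 27 infected

Answer: 27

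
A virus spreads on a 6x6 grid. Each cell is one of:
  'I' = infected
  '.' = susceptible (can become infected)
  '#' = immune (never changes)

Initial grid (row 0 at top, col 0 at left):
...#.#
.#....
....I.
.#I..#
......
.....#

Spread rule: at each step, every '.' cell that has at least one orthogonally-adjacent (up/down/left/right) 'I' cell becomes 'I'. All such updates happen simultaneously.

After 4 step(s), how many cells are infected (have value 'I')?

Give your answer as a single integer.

Step 0 (initial): 2 infected
Step 1: +7 new -> 9 infected
Step 2: +9 new -> 18 infected
Step 3: +7 new -> 25 infected
Step 4: +4 new -> 29 infected

Answer: 29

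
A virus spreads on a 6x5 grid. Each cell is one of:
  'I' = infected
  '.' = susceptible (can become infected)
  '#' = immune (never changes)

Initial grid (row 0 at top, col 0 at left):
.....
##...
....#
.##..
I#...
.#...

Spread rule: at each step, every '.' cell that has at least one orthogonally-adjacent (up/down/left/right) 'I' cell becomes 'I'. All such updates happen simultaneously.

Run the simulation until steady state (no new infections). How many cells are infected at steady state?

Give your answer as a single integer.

Answer: 23

Derivation:
Step 0 (initial): 1 infected
Step 1: +2 new -> 3 infected
Step 2: +1 new -> 4 infected
Step 3: +1 new -> 5 infected
Step 4: +1 new -> 6 infected
Step 5: +2 new -> 8 infected
Step 6: +3 new -> 11 infected
Step 7: +5 new -> 16 infected
Step 8: +5 new -> 21 infected
Step 9: +2 new -> 23 infected
Step 10: +0 new -> 23 infected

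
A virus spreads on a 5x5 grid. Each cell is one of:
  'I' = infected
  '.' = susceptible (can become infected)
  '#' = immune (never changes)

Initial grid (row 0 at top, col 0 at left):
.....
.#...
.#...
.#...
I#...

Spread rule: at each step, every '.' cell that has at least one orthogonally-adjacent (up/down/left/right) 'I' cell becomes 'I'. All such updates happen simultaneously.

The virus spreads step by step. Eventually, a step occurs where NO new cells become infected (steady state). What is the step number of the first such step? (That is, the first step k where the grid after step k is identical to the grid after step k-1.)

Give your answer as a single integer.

Answer: 13

Derivation:
Step 0 (initial): 1 infected
Step 1: +1 new -> 2 infected
Step 2: +1 new -> 3 infected
Step 3: +1 new -> 4 infected
Step 4: +1 new -> 5 infected
Step 5: +1 new -> 6 infected
Step 6: +1 new -> 7 infected
Step 7: +2 new -> 9 infected
Step 8: +3 new -> 12 infected
Step 9: +3 new -> 15 infected
Step 10: +3 new -> 18 infected
Step 11: +2 new -> 20 infected
Step 12: +1 new -> 21 infected
Step 13: +0 new -> 21 infected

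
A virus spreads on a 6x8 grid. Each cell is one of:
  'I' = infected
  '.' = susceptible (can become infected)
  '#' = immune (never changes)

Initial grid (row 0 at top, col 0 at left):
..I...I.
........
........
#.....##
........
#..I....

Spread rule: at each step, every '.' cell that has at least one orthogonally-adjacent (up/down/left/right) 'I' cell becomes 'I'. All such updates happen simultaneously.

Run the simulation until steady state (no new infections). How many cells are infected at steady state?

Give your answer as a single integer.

Step 0 (initial): 3 infected
Step 1: +9 new -> 12 infected
Step 2: +13 new -> 25 infected
Step 3: +11 new -> 36 infected
Step 4: +7 new -> 43 infected
Step 5: +1 new -> 44 infected
Step 6: +0 new -> 44 infected

Answer: 44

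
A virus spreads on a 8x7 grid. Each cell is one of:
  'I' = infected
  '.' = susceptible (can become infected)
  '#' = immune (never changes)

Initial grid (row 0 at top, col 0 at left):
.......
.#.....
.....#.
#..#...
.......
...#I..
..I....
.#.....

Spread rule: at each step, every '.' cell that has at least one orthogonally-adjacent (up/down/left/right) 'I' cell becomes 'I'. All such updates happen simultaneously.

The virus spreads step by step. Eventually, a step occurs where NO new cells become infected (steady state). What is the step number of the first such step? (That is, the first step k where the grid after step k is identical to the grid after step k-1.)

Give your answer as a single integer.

Step 0 (initial): 2 infected
Step 1: +7 new -> 9 infected
Step 2: +10 new -> 19 infected
Step 3: +9 new -> 28 infected
Step 4: +7 new -> 35 infected
Step 5: +6 new -> 41 infected
Step 6: +5 new -> 46 infected
Step 7: +3 new -> 49 infected
Step 8: +1 new -> 50 infected
Step 9: +0 new -> 50 infected

Answer: 9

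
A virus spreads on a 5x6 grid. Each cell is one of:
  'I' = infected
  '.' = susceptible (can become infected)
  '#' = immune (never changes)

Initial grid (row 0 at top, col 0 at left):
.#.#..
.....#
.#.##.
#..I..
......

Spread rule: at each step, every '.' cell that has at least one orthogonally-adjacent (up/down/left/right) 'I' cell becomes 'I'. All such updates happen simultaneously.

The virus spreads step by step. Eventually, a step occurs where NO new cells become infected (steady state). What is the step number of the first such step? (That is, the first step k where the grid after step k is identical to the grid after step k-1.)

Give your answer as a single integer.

Step 0 (initial): 1 infected
Step 1: +3 new -> 4 infected
Step 2: +5 new -> 9 infected
Step 3: +4 new -> 13 infected
Step 4: +4 new -> 17 infected
Step 5: +2 new -> 19 infected
Step 6: +3 new -> 22 infected
Step 7: +1 new -> 23 infected
Step 8: +0 new -> 23 infected

Answer: 8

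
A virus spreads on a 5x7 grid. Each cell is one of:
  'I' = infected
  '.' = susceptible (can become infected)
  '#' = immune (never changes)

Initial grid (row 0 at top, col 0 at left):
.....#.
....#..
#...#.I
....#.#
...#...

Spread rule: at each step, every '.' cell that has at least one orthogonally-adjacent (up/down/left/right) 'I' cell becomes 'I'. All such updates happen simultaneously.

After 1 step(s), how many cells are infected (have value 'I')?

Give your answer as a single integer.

Answer: 3

Derivation:
Step 0 (initial): 1 infected
Step 1: +2 new -> 3 infected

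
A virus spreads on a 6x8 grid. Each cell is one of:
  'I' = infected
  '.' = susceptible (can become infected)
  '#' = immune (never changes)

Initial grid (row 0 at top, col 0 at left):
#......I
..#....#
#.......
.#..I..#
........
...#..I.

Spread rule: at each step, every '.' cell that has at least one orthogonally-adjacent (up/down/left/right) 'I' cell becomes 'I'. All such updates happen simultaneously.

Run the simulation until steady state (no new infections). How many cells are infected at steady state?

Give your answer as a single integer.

Step 0 (initial): 3 infected
Step 1: +8 new -> 11 infected
Step 2: +11 new -> 22 infected
Step 3: +6 new -> 28 infected
Step 4: +5 new -> 33 infected
Step 5: +4 new -> 37 infected
Step 6: +4 new -> 41 infected
Step 7: +0 new -> 41 infected

Answer: 41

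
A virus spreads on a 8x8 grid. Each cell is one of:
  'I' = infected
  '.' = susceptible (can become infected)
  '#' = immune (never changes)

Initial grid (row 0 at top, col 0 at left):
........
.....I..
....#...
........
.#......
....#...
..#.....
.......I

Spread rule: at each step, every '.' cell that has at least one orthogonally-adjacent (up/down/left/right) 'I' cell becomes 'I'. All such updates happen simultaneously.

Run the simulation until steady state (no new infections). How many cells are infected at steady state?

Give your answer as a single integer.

Answer: 60

Derivation:
Step 0 (initial): 2 infected
Step 1: +6 new -> 8 infected
Step 2: +9 new -> 17 infected
Step 3: +12 new -> 29 infected
Step 4: +10 new -> 39 infected
Step 5: +7 new -> 46 infected
Step 6: +6 new -> 52 infected
Step 7: +4 new -> 56 infected
Step 8: +3 new -> 59 infected
Step 9: +1 new -> 60 infected
Step 10: +0 new -> 60 infected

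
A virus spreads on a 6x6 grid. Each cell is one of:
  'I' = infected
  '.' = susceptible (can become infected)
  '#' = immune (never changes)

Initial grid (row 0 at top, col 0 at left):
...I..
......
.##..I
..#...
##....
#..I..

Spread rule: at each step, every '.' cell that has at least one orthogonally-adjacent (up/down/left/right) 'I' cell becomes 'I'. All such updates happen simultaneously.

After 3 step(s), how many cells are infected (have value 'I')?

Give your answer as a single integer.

Step 0 (initial): 3 infected
Step 1: +9 new -> 12 infected
Step 2: +12 new -> 24 infected
Step 3: +2 new -> 26 infected

Answer: 26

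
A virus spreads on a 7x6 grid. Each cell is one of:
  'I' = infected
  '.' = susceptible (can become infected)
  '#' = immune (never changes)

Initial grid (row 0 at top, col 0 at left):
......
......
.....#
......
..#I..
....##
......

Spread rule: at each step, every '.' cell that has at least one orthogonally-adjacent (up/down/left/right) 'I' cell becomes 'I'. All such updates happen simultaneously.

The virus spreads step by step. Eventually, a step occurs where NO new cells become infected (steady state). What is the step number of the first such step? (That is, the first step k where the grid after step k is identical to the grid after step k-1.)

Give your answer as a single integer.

Answer: 8

Derivation:
Step 0 (initial): 1 infected
Step 1: +3 new -> 4 infected
Step 2: +6 new -> 10 infected
Step 3: +8 new -> 18 infected
Step 4: +9 new -> 27 infected
Step 5: +7 new -> 34 infected
Step 6: +3 new -> 37 infected
Step 7: +1 new -> 38 infected
Step 8: +0 new -> 38 infected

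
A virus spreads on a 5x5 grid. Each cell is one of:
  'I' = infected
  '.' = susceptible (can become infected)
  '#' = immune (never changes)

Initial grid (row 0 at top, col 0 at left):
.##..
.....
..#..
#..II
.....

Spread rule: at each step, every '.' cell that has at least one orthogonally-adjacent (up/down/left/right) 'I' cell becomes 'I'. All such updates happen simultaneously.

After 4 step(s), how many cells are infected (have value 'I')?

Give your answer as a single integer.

Answer: 19

Derivation:
Step 0 (initial): 2 infected
Step 1: +5 new -> 7 infected
Step 2: +4 new -> 11 infected
Step 3: +5 new -> 16 infected
Step 4: +3 new -> 19 infected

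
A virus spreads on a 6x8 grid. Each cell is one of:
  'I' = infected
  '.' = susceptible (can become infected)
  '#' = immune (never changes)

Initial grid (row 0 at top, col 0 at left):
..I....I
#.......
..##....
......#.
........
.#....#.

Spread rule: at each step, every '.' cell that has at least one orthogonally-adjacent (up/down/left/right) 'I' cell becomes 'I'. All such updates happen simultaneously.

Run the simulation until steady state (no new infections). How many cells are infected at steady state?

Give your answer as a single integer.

Answer: 42

Derivation:
Step 0 (initial): 2 infected
Step 1: +5 new -> 7 infected
Step 2: +7 new -> 14 infected
Step 3: +5 new -> 19 infected
Step 4: +5 new -> 24 infected
Step 5: +7 new -> 31 infected
Step 6: +5 new -> 36 infected
Step 7: +5 new -> 41 infected
Step 8: +1 new -> 42 infected
Step 9: +0 new -> 42 infected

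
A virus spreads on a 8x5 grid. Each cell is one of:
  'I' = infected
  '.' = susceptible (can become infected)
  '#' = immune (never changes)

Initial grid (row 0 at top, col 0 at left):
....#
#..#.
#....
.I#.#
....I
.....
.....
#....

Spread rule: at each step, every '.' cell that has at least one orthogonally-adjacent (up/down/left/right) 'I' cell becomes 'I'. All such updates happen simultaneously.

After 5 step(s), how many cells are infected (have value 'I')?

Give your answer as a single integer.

Answer: 33

Derivation:
Step 0 (initial): 2 infected
Step 1: +5 new -> 7 infected
Step 2: +8 new -> 15 infected
Step 3: +8 new -> 23 infected
Step 4: +7 new -> 30 infected
Step 5: +3 new -> 33 infected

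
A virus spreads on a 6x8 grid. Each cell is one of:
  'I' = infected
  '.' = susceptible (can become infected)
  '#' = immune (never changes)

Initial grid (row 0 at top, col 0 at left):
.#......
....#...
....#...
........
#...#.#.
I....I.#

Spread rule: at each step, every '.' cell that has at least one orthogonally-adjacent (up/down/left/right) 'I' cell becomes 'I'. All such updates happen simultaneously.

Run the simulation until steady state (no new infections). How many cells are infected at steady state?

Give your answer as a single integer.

Step 0 (initial): 2 infected
Step 1: +4 new -> 6 infected
Step 2: +4 new -> 10 infected
Step 3: +6 new -> 16 infected
Step 4: +7 new -> 23 infected
Step 5: +8 new -> 31 infected
Step 6: +6 new -> 37 infected
Step 7: +4 new -> 41 infected
Step 8: +0 new -> 41 infected

Answer: 41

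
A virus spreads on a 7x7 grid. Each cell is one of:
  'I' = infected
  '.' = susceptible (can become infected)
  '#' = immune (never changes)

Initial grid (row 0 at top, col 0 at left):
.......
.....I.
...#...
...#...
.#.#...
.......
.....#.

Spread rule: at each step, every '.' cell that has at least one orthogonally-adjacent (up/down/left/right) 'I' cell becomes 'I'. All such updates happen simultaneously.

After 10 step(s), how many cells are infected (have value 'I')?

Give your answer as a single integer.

Step 0 (initial): 1 infected
Step 1: +4 new -> 5 infected
Step 2: +6 new -> 11 infected
Step 3: +5 new -> 16 infected
Step 4: +6 new -> 22 infected
Step 5: +6 new -> 28 infected
Step 6: +7 new -> 35 infected
Step 7: +3 new -> 38 infected
Step 8: +3 new -> 41 infected
Step 9: +2 new -> 43 infected
Step 10: +1 new -> 44 infected

Answer: 44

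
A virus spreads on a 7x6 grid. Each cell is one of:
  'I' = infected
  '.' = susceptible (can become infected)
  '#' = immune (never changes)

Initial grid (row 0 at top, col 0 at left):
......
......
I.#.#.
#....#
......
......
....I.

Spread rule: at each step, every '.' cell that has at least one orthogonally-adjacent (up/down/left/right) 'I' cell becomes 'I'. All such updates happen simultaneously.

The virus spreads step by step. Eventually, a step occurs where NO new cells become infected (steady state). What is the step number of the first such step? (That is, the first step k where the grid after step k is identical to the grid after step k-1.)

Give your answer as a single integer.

Step 0 (initial): 2 infected
Step 1: +5 new -> 7 infected
Step 2: +7 new -> 14 infected
Step 3: +9 new -> 23 infected
Step 4: +7 new -> 30 infected
Step 5: +4 new -> 34 infected
Step 6: +2 new -> 36 infected
Step 7: +2 new -> 38 infected
Step 8: +0 new -> 38 infected

Answer: 8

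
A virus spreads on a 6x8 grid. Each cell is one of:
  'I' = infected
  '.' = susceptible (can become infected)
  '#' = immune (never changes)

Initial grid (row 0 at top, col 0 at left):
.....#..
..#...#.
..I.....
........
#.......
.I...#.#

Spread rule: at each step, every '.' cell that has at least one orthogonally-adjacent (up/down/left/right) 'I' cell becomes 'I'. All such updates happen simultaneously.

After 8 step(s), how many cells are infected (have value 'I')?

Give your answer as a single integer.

Answer: 42

Derivation:
Step 0 (initial): 2 infected
Step 1: +6 new -> 8 infected
Step 2: +8 new -> 16 infected
Step 3: +9 new -> 25 infected
Step 4: +7 new -> 32 infected
Step 5: +3 new -> 35 infected
Step 6: +3 new -> 38 infected
Step 7: +3 new -> 41 infected
Step 8: +1 new -> 42 infected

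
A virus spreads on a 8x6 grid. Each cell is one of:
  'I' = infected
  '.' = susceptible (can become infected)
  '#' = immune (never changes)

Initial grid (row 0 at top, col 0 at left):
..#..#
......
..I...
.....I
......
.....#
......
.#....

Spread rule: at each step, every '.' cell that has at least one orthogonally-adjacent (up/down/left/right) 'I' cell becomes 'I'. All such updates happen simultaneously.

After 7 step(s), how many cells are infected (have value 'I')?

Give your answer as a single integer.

Answer: 44

Derivation:
Step 0 (initial): 2 infected
Step 1: +7 new -> 9 infected
Step 2: +9 new -> 18 infected
Step 3: +9 new -> 27 infected
Step 4: +7 new -> 34 infected
Step 5: +6 new -> 40 infected
Step 6: +3 new -> 43 infected
Step 7: +1 new -> 44 infected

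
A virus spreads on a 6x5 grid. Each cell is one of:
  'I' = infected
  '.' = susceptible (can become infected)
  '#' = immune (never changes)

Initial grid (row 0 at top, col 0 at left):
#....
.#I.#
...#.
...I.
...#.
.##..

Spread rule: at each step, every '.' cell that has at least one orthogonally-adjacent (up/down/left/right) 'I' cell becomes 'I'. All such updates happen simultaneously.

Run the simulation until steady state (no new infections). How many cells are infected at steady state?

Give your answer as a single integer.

Step 0 (initial): 2 infected
Step 1: +5 new -> 7 infected
Step 2: +7 new -> 14 infected
Step 3: +5 new -> 19 infected
Step 4: +3 new -> 22 infected
Step 5: +1 new -> 23 infected
Step 6: +0 new -> 23 infected

Answer: 23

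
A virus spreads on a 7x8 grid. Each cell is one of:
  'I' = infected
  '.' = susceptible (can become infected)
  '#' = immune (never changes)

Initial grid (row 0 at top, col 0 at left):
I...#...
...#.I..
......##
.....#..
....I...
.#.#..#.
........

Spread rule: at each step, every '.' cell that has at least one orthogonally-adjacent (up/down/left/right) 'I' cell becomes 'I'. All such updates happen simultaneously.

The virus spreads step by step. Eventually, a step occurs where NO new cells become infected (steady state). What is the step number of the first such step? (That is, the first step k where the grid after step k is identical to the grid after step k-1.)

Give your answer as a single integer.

Answer: 7

Derivation:
Step 0 (initial): 3 infected
Step 1: +10 new -> 13 infected
Step 2: +11 new -> 24 infected
Step 3: +13 new -> 37 infected
Step 4: +7 new -> 44 infected
Step 5: +3 new -> 47 infected
Step 6: +1 new -> 48 infected
Step 7: +0 new -> 48 infected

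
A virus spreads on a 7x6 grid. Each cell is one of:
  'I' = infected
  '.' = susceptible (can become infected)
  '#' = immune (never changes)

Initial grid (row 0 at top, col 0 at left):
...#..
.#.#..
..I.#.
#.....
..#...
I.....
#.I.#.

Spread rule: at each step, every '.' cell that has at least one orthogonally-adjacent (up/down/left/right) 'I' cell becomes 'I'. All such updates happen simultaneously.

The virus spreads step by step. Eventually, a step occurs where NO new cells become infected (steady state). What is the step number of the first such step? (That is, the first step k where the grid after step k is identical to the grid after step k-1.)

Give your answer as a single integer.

Step 0 (initial): 3 infected
Step 1: +9 new -> 12 infected
Step 2: +6 new -> 18 infected
Step 3: +5 new -> 23 infected
Step 4: +4 new -> 27 infected
Step 5: +3 new -> 30 infected
Step 6: +1 new -> 31 infected
Step 7: +2 new -> 33 infected
Step 8: +1 new -> 34 infected
Step 9: +0 new -> 34 infected

Answer: 9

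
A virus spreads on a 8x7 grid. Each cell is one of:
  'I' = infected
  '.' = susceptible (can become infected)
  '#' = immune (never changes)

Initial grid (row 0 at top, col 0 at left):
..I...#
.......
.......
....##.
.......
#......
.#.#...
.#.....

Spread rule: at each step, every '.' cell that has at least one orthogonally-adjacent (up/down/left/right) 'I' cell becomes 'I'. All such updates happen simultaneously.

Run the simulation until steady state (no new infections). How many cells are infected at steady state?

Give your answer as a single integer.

Step 0 (initial): 1 infected
Step 1: +3 new -> 4 infected
Step 2: +5 new -> 9 infected
Step 3: +6 new -> 15 infected
Step 4: +6 new -> 21 infected
Step 5: +6 new -> 27 infected
Step 6: +6 new -> 33 infected
Step 7: +4 new -> 37 infected
Step 8: +4 new -> 41 infected
Step 9: +3 new -> 44 infected
Step 10: +2 new -> 46 infected
Step 11: +1 new -> 47 infected
Step 12: +0 new -> 47 infected

Answer: 47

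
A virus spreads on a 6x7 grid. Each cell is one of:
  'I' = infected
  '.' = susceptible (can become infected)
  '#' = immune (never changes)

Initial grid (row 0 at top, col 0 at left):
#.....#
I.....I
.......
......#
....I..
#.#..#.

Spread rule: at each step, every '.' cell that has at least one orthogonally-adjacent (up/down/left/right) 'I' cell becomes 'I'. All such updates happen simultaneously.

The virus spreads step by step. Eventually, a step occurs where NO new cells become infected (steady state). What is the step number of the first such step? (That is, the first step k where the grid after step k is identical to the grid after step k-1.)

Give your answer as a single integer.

Answer: 5

Derivation:
Step 0 (initial): 3 infected
Step 1: +8 new -> 11 infected
Step 2: +13 new -> 24 infected
Step 3: +10 new -> 34 infected
Step 4: +2 new -> 36 infected
Step 5: +0 new -> 36 infected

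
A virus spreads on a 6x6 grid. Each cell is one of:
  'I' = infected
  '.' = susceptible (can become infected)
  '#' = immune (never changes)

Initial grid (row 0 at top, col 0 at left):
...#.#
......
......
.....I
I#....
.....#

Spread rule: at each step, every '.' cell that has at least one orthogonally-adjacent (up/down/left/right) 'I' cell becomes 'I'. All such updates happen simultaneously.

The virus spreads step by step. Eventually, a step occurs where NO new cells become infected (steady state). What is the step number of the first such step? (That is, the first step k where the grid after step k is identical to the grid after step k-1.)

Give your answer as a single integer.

Answer: 7

Derivation:
Step 0 (initial): 2 infected
Step 1: +5 new -> 7 infected
Step 2: +7 new -> 14 infected
Step 3: +8 new -> 22 infected
Step 4: +7 new -> 29 infected
Step 5: +2 new -> 31 infected
Step 6: +1 new -> 32 infected
Step 7: +0 new -> 32 infected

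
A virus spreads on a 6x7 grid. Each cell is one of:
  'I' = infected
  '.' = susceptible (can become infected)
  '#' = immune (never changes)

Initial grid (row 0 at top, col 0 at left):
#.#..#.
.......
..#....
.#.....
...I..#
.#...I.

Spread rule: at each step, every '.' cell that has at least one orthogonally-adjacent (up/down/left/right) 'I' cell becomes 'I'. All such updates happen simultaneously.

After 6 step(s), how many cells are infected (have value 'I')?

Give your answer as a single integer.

Step 0 (initial): 2 infected
Step 1: +7 new -> 9 infected
Step 2: +6 new -> 15 infected
Step 3: +5 new -> 20 infected
Step 4: +7 new -> 27 infected
Step 5: +4 new -> 31 infected
Step 6: +4 new -> 35 infected

Answer: 35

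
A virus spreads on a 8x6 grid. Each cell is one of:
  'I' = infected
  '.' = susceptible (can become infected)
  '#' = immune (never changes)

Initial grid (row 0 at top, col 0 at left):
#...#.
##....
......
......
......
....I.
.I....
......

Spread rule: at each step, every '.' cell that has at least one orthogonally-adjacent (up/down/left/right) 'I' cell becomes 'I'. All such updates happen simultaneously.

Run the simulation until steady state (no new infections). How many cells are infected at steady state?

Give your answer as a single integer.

Step 0 (initial): 2 infected
Step 1: +8 new -> 10 infected
Step 2: +11 new -> 21 infected
Step 3: +8 new -> 29 infected
Step 4: +6 new -> 35 infected
Step 5: +4 new -> 39 infected
Step 6: +3 new -> 42 infected
Step 7: +1 new -> 43 infected
Step 8: +1 new -> 44 infected
Step 9: +0 new -> 44 infected

Answer: 44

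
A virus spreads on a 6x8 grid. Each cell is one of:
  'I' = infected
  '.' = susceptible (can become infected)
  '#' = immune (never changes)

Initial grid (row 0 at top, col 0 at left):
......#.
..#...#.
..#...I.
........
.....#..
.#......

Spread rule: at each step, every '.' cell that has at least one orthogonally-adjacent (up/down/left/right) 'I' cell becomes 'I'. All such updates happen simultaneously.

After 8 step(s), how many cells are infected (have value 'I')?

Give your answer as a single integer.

Step 0 (initial): 1 infected
Step 1: +3 new -> 4 infected
Step 2: +6 new -> 10 infected
Step 3: +7 new -> 17 infected
Step 4: +6 new -> 23 infected
Step 5: +4 new -> 27 infected
Step 6: +4 new -> 31 infected
Step 7: +5 new -> 36 infected
Step 8: +4 new -> 40 infected

Answer: 40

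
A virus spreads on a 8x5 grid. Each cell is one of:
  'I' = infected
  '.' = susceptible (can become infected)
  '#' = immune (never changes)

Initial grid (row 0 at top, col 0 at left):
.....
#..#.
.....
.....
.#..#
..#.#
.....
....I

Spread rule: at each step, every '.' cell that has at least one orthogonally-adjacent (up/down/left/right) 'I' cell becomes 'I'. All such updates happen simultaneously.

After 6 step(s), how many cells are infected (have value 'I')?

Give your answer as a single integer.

Step 0 (initial): 1 infected
Step 1: +2 new -> 3 infected
Step 2: +2 new -> 5 infected
Step 3: +3 new -> 8 infected
Step 4: +3 new -> 11 infected
Step 5: +4 new -> 15 infected
Step 6: +4 new -> 19 infected

Answer: 19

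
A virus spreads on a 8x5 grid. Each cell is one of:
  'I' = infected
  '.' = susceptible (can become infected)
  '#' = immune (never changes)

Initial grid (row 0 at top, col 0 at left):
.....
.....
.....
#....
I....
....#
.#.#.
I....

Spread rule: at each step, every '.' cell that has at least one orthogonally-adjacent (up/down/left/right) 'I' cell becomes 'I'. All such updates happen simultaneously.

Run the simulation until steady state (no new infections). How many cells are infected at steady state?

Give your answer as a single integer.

Step 0 (initial): 2 infected
Step 1: +4 new -> 6 infected
Step 2: +4 new -> 10 infected
Step 3: +6 new -> 16 infected
Step 4: +7 new -> 23 infected
Step 5: +6 new -> 29 infected
Step 6: +4 new -> 33 infected
Step 7: +2 new -> 35 infected
Step 8: +1 new -> 36 infected
Step 9: +0 new -> 36 infected

Answer: 36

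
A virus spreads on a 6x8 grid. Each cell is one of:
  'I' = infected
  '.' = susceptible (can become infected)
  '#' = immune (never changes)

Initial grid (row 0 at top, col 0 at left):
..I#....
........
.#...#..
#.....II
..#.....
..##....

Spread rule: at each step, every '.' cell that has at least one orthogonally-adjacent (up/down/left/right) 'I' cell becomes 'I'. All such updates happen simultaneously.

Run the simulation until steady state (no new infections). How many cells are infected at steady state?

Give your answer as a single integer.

Answer: 41

Derivation:
Step 0 (initial): 3 infected
Step 1: +7 new -> 10 infected
Step 2: +10 new -> 20 infected
Step 3: +11 new -> 31 infected
Step 4: +6 new -> 37 infected
Step 5: +1 new -> 38 infected
Step 6: +2 new -> 40 infected
Step 7: +1 new -> 41 infected
Step 8: +0 new -> 41 infected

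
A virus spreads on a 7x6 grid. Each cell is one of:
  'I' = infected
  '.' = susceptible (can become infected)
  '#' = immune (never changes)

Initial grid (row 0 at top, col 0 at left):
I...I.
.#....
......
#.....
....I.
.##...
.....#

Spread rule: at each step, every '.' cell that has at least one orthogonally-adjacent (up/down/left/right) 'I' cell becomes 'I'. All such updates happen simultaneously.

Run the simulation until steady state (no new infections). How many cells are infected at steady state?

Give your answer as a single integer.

Step 0 (initial): 3 infected
Step 1: +9 new -> 12 infected
Step 2: +11 new -> 23 infected
Step 3: +7 new -> 30 infected
Step 4: +4 new -> 34 infected
Step 5: +2 new -> 36 infected
Step 6: +1 new -> 37 infected
Step 7: +0 new -> 37 infected

Answer: 37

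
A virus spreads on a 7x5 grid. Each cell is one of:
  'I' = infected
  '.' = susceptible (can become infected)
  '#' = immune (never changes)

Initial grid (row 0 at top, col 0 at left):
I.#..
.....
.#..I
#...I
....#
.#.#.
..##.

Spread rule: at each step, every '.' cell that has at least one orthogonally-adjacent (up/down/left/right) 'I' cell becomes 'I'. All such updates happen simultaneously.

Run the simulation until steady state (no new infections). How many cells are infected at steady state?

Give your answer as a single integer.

Step 0 (initial): 3 infected
Step 1: +5 new -> 8 infected
Step 2: +7 new -> 15 infected
Step 3: +4 new -> 19 infected
Step 4: +2 new -> 21 infected
Step 5: +1 new -> 22 infected
Step 6: +1 new -> 23 infected
Step 7: +1 new -> 24 infected
Step 8: +1 new -> 25 infected
Step 9: +0 new -> 25 infected

Answer: 25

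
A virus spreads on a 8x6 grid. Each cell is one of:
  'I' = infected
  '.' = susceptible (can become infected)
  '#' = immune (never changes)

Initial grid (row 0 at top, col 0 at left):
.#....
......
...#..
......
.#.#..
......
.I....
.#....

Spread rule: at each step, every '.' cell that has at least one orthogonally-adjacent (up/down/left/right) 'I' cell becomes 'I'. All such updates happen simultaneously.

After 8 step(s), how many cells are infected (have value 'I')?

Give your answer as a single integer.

Step 0 (initial): 1 infected
Step 1: +3 new -> 4 infected
Step 2: +5 new -> 9 infected
Step 3: +5 new -> 14 infected
Step 4: +5 new -> 19 infected
Step 5: +7 new -> 26 infected
Step 6: +5 new -> 31 infected
Step 7: +6 new -> 37 infected
Step 8: +3 new -> 40 infected

Answer: 40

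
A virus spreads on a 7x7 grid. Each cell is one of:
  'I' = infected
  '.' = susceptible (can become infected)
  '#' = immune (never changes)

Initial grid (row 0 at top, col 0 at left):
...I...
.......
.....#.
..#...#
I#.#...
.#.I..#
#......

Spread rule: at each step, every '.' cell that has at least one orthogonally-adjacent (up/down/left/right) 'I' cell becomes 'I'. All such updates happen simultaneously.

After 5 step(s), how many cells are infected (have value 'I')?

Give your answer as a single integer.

Step 0 (initial): 3 infected
Step 1: +8 new -> 11 infected
Step 2: +12 new -> 23 infected
Step 3: +13 new -> 36 infected
Step 4: +4 new -> 40 infected
Step 5: +1 new -> 41 infected

Answer: 41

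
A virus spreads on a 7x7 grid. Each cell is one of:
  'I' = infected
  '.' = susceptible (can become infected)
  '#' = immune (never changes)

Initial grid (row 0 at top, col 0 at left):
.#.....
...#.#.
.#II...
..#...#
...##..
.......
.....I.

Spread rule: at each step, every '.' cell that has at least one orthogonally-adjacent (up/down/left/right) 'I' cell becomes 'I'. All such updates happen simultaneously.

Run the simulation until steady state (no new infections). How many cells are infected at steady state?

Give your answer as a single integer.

Answer: 41

Derivation:
Step 0 (initial): 3 infected
Step 1: +6 new -> 9 infected
Step 2: +9 new -> 18 infected
Step 3: +8 new -> 26 infected
Step 4: +6 new -> 32 infected
Step 5: +5 new -> 37 infected
Step 6: +4 new -> 41 infected
Step 7: +0 new -> 41 infected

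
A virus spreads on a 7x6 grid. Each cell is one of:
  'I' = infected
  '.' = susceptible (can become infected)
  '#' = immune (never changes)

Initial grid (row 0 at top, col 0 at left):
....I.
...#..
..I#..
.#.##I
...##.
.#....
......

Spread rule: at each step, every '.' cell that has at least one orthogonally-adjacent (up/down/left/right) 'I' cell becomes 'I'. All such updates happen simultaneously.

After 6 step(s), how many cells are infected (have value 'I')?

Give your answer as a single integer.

Step 0 (initial): 3 infected
Step 1: +8 new -> 11 infected
Step 2: +7 new -> 18 infected
Step 3: +7 new -> 25 infected
Step 4: +5 new -> 30 infected
Step 5: +3 new -> 33 infected
Step 6: +1 new -> 34 infected

Answer: 34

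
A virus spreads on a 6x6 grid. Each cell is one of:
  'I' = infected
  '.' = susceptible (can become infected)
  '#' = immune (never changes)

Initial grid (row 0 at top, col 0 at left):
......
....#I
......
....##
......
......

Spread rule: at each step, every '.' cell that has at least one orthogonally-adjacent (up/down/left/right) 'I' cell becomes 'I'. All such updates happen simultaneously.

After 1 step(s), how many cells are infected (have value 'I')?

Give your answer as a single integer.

Step 0 (initial): 1 infected
Step 1: +2 new -> 3 infected

Answer: 3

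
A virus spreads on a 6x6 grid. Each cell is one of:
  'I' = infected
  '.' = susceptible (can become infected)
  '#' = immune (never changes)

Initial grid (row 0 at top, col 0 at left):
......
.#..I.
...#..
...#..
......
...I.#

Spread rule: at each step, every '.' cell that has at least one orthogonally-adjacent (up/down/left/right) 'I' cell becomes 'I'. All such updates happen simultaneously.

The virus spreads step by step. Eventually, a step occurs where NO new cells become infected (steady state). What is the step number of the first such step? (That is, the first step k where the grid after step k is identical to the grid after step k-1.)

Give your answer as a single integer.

Answer: 7

Derivation:
Step 0 (initial): 2 infected
Step 1: +7 new -> 9 infected
Step 2: +8 new -> 17 infected
Step 3: +7 new -> 24 infected
Step 4: +4 new -> 28 infected
Step 5: +3 new -> 31 infected
Step 6: +1 new -> 32 infected
Step 7: +0 new -> 32 infected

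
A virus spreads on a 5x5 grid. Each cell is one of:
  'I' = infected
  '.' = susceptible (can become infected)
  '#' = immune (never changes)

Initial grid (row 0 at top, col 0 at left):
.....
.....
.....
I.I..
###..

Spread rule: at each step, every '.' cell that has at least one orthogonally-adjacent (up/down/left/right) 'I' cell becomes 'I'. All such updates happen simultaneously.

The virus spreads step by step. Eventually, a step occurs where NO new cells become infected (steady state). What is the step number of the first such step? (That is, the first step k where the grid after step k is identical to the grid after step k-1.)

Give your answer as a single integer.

Step 0 (initial): 2 infected
Step 1: +4 new -> 6 infected
Step 2: +6 new -> 12 infected
Step 3: +6 new -> 18 infected
Step 4: +3 new -> 21 infected
Step 5: +1 new -> 22 infected
Step 6: +0 new -> 22 infected

Answer: 6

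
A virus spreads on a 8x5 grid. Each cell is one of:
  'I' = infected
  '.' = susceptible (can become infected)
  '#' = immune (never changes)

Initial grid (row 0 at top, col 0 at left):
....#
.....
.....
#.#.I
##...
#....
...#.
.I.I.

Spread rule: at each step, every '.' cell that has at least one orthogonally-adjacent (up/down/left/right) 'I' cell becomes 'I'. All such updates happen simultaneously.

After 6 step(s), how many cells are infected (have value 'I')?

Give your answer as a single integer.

Answer: 32

Derivation:
Step 0 (initial): 3 infected
Step 1: +7 new -> 10 infected
Step 2: +8 new -> 18 infected
Step 3: +5 new -> 23 infected
Step 4: +3 new -> 26 infected
Step 5: +4 new -> 30 infected
Step 6: +2 new -> 32 infected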